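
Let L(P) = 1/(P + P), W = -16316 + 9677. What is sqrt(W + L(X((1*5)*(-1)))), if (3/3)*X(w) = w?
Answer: I*sqrt(663910)/10 ≈ 81.481*I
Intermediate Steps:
X(w) = w
W = -6639
L(P) = 1/(2*P)
sqrt(W + L(X((1*5)*(-1)))) = sqrt(-6639 + 1/(2*(((1*5)*(-1))))) = sqrt(-6639 + 1/(2*((5*(-1))))) = sqrt(-6639 + (1/2)/(-5)) = sqrt(-6639 + (1/2)*(-1/5)) = sqrt(-6639 - 1/10) = sqrt(-66391/10) = I*sqrt(663910)/10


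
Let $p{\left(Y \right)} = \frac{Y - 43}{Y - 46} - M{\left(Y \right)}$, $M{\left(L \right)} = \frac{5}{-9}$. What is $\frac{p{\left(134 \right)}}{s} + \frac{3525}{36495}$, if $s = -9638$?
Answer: $\frac{596920471}{6190603056} \approx 0.096424$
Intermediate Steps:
$M{\left(L \right)} = - \frac{5}{9}$ ($M{\left(L \right)} = 5 \left(- \frac{1}{9}\right) = - \frac{5}{9}$)
$p{\left(Y \right)} = \frac{5}{9} + \frac{-43 + Y}{-46 + Y}$ ($p{\left(Y \right)} = \frac{Y - 43}{Y - 46} - - \frac{5}{9} = \frac{-43 + Y}{-46 + Y} + \frac{5}{9} = \frac{5}{9} + \frac{-43 + Y}{-46 + Y}$)
$\frac{p{\left(134 \right)}}{s} + \frac{3525}{36495} = \frac{\frac{1}{9} \frac{1}{-46 + 134} \left(-617 + 14 \cdot 134\right)}{-9638} + \frac{3525}{36495} = \frac{-617 + 1876}{9 \cdot 88} \left(- \frac{1}{9638}\right) + 3525 \cdot \frac{1}{36495} = \frac{1}{9} \cdot \frac{1}{88} \cdot 1259 \left(- \frac{1}{9638}\right) + \frac{235}{2433} = \frac{1259}{792} \left(- \frac{1}{9638}\right) + \frac{235}{2433} = - \frac{1259}{7633296} + \frac{235}{2433} = \frac{596920471}{6190603056}$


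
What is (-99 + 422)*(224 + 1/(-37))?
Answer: 2676701/37 ≈ 72343.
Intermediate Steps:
(-99 + 422)*(224 + 1/(-37)) = 323*(224 - 1/37) = 323*(8287/37) = 2676701/37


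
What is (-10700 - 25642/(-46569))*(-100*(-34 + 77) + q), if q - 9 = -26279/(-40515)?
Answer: 86609801983451588/1886743035 ≈ 4.5904e+7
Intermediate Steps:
q = 390914/40515 (q = 9 - 26279/(-40515) = 9 - 26279*(-1/40515) = 9 + 26279/40515 = 390914/40515 ≈ 9.6486)
(-10700 - 25642/(-46569))*(-100*(-34 + 77) + q) = (-10700 - 25642/(-46569))*(-100*(-34 + 77) + 390914/40515) = (-10700 - 25642*(-1/46569))*(-100*43 + 390914/40515) = (-10700 + 25642/46569)*(-4300 + 390914/40515) = -498262658/46569*(-173823586/40515) = 86609801983451588/1886743035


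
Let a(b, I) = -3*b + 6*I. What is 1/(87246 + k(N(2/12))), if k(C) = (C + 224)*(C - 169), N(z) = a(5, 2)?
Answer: 1/49234 ≈ 2.0311e-5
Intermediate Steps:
N(z) = -3 (N(z) = -3*5 + 6*2 = -15 + 12 = -3)
k(C) = (-169 + C)*(224 + C) (k(C) = (224 + C)*(-169 + C) = (-169 + C)*(224 + C))
1/(87246 + k(N(2/12))) = 1/(87246 + (-37856 + (-3)**2 + 55*(-3))) = 1/(87246 + (-37856 + 9 - 165)) = 1/(87246 - 38012) = 1/49234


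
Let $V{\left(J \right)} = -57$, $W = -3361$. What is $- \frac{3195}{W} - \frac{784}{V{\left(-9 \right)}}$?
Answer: $\frac{2817139}{191577} \approx 14.705$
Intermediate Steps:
$- \frac{3195}{W} - \frac{784}{V{\left(-9 \right)}} = - \frac{3195}{-3361} - \frac{784}{-57} = \left(-3195\right) \left(- \frac{1}{3361}\right) - - \frac{784}{57} = \frac{3195}{3361} + \frac{784}{57} = \frac{2817139}{191577}$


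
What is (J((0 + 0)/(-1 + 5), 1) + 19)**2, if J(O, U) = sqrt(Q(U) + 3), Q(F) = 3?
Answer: (19 + sqrt(6))**2 ≈ 460.08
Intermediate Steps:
J(O, U) = sqrt(6) (J(O, U) = sqrt(3 + 3) = sqrt(6))
(J((0 + 0)/(-1 + 5), 1) + 19)**2 = (sqrt(6) + 19)**2 = (19 + sqrt(6))**2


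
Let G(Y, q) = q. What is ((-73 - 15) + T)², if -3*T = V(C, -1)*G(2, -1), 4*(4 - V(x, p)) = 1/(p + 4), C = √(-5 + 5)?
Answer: 9740641/1296 ≈ 7515.9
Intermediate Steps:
C = 0 (C = √0 = 0)
V(x, p) = 4 - 1/(4*(4 + p)) (V(x, p) = 4 - 1/(4*(p + 4)) = 4 - 1/(4*(4 + p)))
T = 47/36 (T = -(63 + 16*(-1))/(4*(4 - 1))*(-1)/3 = -(¼)*(63 - 16)/3*(-1)/3 = -(¼)*(⅓)*47*(-1)/3 = -47*(-1)/36 = -⅓*(-47/12) = 47/36 ≈ 1.3056)
((-73 - 15) + T)² = ((-73 - 15) + 47/36)² = (-88 + 47/36)² = (-3121/36)² = 9740641/1296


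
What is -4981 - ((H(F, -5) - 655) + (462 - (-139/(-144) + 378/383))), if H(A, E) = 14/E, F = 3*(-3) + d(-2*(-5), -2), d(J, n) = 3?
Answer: -1319028407/275760 ≈ -4783.3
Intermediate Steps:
F = -6 (F = 3*(-3) + 3 = -9 + 3 = -6)
-4981 - ((H(F, -5) - 655) + (462 - (-139/(-144) + 378/383))) = -4981 - ((14/(-5) - 655) + (462 - (-139/(-144) + 378/383))) = -4981 - ((14*(-1/5) - 655) + (462 - (-139*(-1/144) + 378*(1/383)))) = -4981 - ((-14/5 - 655) + (462 - (139/144 + 378/383))) = -4981 - (-3289/5 + (462 - 1*107669/55152)) = -4981 - (-3289/5 + (462 - 107669/55152)) = -4981 - (-3289/5 + 25372555/55152) = -4981 - 1*(-54532153/275760) = -4981 + 54532153/275760 = -1319028407/275760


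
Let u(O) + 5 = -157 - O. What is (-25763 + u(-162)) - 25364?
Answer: -51127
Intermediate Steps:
u(O) = -162 - O (u(O) = -5 + (-157 - O) = -162 - O)
(-25763 + u(-162)) - 25364 = (-25763 + (-162 - 1*(-162))) - 25364 = (-25763 + (-162 + 162)) - 25364 = (-25763 + 0) - 25364 = -25763 - 25364 = -51127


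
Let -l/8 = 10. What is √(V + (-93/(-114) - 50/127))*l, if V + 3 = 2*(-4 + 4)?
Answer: -40*I*√60040266/2413 ≈ -128.45*I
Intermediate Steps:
l = -80 (l = -8*10 = -80)
V = -3 (V = -3 + 2*(-4 + 4) = -3 + 2*0 = -3 + 0 = -3)
√(V + (-93/(-114) - 50/127))*l = √(-3 + (-93/(-114) - 50/127))*(-80) = √(-3 + (-93*(-1/114) - 50*1/127))*(-80) = √(-3 + (31/38 - 50/127))*(-80) = √(-3 + 2037/4826)*(-80) = √(-12441/4826)*(-80) = (I*√60040266/4826)*(-80) = -40*I*√60040266/2413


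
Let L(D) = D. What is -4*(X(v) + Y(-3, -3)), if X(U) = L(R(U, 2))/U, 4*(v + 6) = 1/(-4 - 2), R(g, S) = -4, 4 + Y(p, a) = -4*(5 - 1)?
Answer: 11216/145 ≈ 77.352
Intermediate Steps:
Y(p, a) = -20 (Y(p, a) = -4 - 4*(5 - 1) = -4 - 4*4 = -4 - 16 = -20)
v = -145/24 (v = -6 + 1/(4*(-4 - 2)) = -6 + (¼)/(-6) = -6 + (¼)*(-⅙) = -6 - 1/24 = -145/24 ≈ -6.0417)
X(U) = -4/U
-4*(X(v) + Y(-3, -3)) = -4*(-4/(-145/24) - 20) = -4*(-4*(-24/145) - 20) = -4*(96/145 - 20) = -4*(-2804/145) = 11216/145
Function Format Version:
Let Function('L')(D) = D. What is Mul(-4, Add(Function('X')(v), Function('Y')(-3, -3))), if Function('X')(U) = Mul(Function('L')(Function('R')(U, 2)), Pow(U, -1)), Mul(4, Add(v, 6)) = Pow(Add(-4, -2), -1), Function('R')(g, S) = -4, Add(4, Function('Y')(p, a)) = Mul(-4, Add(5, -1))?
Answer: Rational(11216, 145) ≈ 77.352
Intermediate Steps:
Function('Y')(p, a) = -20 (Function('Y')(p, a) = Add(-4, Mul(-4, Add(5, -1))) = Add(-4, Mul(-4, 4)) = Add(-4, -16) = -20)
v = Rational(-145, 24) (v = Add(-6, Mul(Rational(1, 4), Pow(Add(-4, -2), -1))) = Add(-6, Mul(Rational(1, 4), Pow(-6, -1))) = Add(-6, Mul(Rational(1, 4), Rational(-1, 6))) = Add(-6, Rational(-1, 24)) = Rational(-145, 24) ≈ -6.0417)
Function('X')(U) = Mul(-4, Pow(U, -1))
Mul(-4, Add(Function('X')(v), Function('Y')(-3, -3))) = Mul(-4, Add(Mul(-4, Pow(Rational(-145, 24), -1)), -20)) = Mul(-4, Add(Mul(-4, Rational(-24, 145)), -20)) = Mul(-4, Add(Rational(96, 145), -20)) = Mul(-4, Rational(-2804, 145)) = Rational(11216, 145)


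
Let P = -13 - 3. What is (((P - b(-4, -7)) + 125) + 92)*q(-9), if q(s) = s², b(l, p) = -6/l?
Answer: 32319/2 ≈ 16160.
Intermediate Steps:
P = -16
(((P - b(-4, -7)) + 125) + 92)*q(-9) = (((-16 - (-6)/(-4)) + 125) + 92)*(-9)² = (((-16 - (-6)*(-1)/4) + 125) + 92)*81 = (((-16 - 1*3/2) + 125) + 92)*81 = (((-16 - 3/2) + 125) + 92)*81 = ((-35/2 + 125) + 92)*81 = (215/2 + 92)*81 = (399/2)*81 = 32319/2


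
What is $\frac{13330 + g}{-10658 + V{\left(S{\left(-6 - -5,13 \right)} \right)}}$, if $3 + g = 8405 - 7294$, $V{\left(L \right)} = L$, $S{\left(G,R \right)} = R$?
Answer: $- \frac{14438}{10645} \approx -1.3563$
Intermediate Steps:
$g = 1108$ ($g = -3 + \left(8405 - 7294\right) = -3 + 1111 = 1108$)
$\frac{13330 + g}{-10658 + V{\left(S{\left(-6 - -5,13 \right)} \right)}} = \frac{13330 + 1108}{-10658 + 13} = \frac{14438}{-10645} = 14438 \left(- \frac{1}{10645}\right) = - \frac{14438}{10645}$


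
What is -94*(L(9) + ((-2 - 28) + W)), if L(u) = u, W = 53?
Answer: -3008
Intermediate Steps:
-94*(L(9) + ((-2 - 28) + W)) = -94*(9 + ((-2 - 28) + 53)) = -94*(9 + (-30 + 53)) = -94*(9 + 23) = -94*32 = -3008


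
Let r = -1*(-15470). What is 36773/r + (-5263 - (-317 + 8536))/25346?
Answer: 361740959/196051310 ≈ 1.8451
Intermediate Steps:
r = 15470
36773/r + (-5263 - (-317 + 8536))/25346 = 36773/15470 + (-5263 - (-317 + 8536))/25346 = 36773*(1/15470) + (-5263 - 1*8219)*(1/25346) = 36773/15470 + (-5263 - 8219)*(1/25346) = 36773/15470 - 13482*1/25346 = 36773/15470 - 6741/12673 = 361740959/196051310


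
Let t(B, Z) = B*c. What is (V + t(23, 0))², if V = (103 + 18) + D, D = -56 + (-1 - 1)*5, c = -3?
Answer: 196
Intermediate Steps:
t(B, Z) = -3*B (t(B, Z) = B*(-3) = -3*B)
D = -66 (D = -56 - 2*5 = -56 - 10 = -66)
V = 55 (V = (103 + 18) - 66 = 121 - 66 = 55)
(V + t(23, 0))² = (55 - 3*23)² = (55 - 69)² = (-14)² = 196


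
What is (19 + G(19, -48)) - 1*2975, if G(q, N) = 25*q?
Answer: -2481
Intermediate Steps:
(19 + G(19, -48)) - 1*2975 = (19 + 25*19) - 1*2975 = (19 + 475) - 2975 = 494 - 2975 = -2481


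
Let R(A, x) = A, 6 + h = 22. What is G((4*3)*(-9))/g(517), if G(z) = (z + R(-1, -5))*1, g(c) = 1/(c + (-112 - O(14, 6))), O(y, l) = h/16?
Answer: -44036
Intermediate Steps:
h = 16 (h = -6 + 22 = 16)
O(y, l) = 1 (O(y, l) = 16/16 = 16*(1/16) = 1)
g(c) = 1/(-113 + c) (g(c) = 1/(c + (-112 - 1*1)) = 1/(c + (-112 - 1)) = 1/(c - 113) = 1/(-113 + c))
G(z) = -1 + z (G(z) = (z - 1)*1 = (-1 + z)*1 = -1 + z)
G((4*3)*(-9))/g(517) = (-1 + (4*3)*(-9))/(1/(-113 + 517)) = (-1 + 12*(-9))/(1/404) = (-1 - 108)/(1/404) = -109*404 = -44036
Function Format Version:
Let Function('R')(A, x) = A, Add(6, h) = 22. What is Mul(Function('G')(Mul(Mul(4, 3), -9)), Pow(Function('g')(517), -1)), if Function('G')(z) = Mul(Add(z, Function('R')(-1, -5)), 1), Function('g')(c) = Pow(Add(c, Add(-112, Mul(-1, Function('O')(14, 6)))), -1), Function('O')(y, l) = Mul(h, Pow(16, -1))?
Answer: -44036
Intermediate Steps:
h = 16 (h = Add(-6, 22) = 16)
Function('O')(y, l) = 1 (Function('O')(y, l) = Mul(16, Pow(16, -1)) = Mul(16, Rational(1, 16)) = 1)
Function('g')(c) = Pow(Add(-113, c), -1) (Function('g')(c) = Pow(Add(c, Add(-112, Mul(-1, 1))), -1) = Pow(Add(c, Add(-112, -1)), -1) = Pow(Add(c, -113), -1) = Pow(Add(-113, c), -1))
Function('G')(z) = Add(-1, z) (Function('G')(z) = Mul(Add(z, -1), 1) = Mul(Add(-1, z), 1) = Add(-1, z))
Mul(Function('G')(Mul(Mul(4, 3), -9)), Pow(Function('g')(517), -1)) = Mul(Add(-1, Mul(Mul(4, 3), -9)), Pow(Pow(Add(-113, 517), -1), -1)) = Mul(Add(-1, Mul(12, -9)), Pow(Pow(404, -1), -1)) = Mul(Add(-1, -108), Pow(Rational(1, 404), -1)) = Mul(-109, 404) = -44036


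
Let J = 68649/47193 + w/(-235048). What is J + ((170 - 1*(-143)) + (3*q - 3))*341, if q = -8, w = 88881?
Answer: 360610275038661/3697540088 ≈ 97527.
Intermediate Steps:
J = 3980416373/3697540088 (J = 68649/47193 + 88881/(-235048) = 68649*(1/47193) + 88881*(-1/235048) = 22883/15731 - 88881/235048 = 3980416373/3697540088 ≈ 1.0765)
J + ((170 - 1*(-143)) + (3*q - 3))*341 = 3980416373/3697540088 + ((170 - 1*(-143)) + (3*(-8) - 3))*341 = 3980416373/3697540088 + ((170 + 143) + (-24 - 3))*341 = 3980416373/3697540088 + (313 - 27)*341 = 3980416373/3697540088 + 286*341 = 3980416373/3697540088 + 97526 = 360610275038661/3697540088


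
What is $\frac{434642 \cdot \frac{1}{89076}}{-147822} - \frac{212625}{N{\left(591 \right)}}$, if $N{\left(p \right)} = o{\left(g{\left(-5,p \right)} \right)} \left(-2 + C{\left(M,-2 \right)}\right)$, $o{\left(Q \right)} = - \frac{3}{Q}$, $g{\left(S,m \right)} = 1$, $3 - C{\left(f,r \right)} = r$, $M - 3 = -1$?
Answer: $\frac{11964601796783}{506438172} \approx 23625.0$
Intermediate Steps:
$M = 2$ ($M = 3 - 1 = 2$)
$C{\left(f,r \right)} = 3 - r$
$N{\left(p \right)} = -9$ ($N{\left(p \right)} = - \frac{3}{1} \left(-2 + \left(3 - -2\right)\right) = \left(-3\right) 1 \left(-2 + \left(3 + 2\right)\right) = - 3 \left(-2 + 5\right) = \left(-3\right) 3 = -9$)
$\frac{434642 \cdot \frac{1}{89076}}{-147822} - \frac{212625}{N{\left(591 \right)}} = \frac{434642 \cdot \frac{1}{89076}}{-147822} - \frac{212625}{-9} = 434642 \cdot \frac{1}{89076} \left(- \frac{1}{147822}\right) - -23625 = \frac{16717}{3426} \left(- \frac{1}{147822}\right) + 23625 = - \frac{16717}{506438172} + 23625 = \frac{11964601796783}{506438172}$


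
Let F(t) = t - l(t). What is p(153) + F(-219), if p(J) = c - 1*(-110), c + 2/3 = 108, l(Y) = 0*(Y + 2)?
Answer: -5/3 ≈ -1.6667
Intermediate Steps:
l(Y) = 0 (l(Y) = 0*(2 + Y) = 0)
c = 322/3 (c = -2/3 + 108 = 322/3 ≈ 107.33)
F(t) = t (F(t) = t - 1*0 = t + 0 = t)
p(J) = 652/3 (p(J) = 322/3 - 1*(-110) = 322/3 + 110 = 652/3)
p(153) + F(-219) = 652/3 - 219 = -5/3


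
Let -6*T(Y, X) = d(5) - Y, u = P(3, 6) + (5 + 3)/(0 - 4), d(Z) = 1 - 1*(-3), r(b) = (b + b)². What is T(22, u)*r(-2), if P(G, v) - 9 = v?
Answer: 48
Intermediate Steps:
P(G, v) = 9 + v
r(b) = 4*b² (r(b) = (2*b)² = 4*b²)
d(Z) = 4 (d(Z) = 1 + 3 = 4)
u = 13 (u = (9 + 6) + (5 + 3)/(0 - 4) = 15 + 8/(-4) = 15 + 8*(-¼) = 15 - 2 = 13)
T(Y, X) = -⅔ + Y/6 (T(Y, X) = -(4 - Y)/6 = -⅔ + Y/6)
T(22, u)*r(-2) = (-⅔ + (⅙)*22)*(4*(-2)²) = (-⅔ + 11/3)*(4*4) = 3*16 = 48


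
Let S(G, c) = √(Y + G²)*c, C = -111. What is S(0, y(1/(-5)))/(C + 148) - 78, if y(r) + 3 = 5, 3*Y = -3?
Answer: -78 + 2*I/37 ≈ -78.0 + 0.054054*I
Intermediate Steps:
Y = -1 (Y = (⅓)*(-3) = -1)
y(r) = 2 (y(r) = -3 + 5 = 2)
S(G, c) = c*√(-1 + G²) (S(G, c) = √(-1 + G²)*c = c*√(-1 + G²))
S(0, y(1/(-5)))/(C + 148) - 78 = (2*√(-1 + 0²))/(-111 + 148) - 78 = (2*√(-1 + 0))/37 - 78 = (2*√(-1))*(1/37) - 78 = (2*I)*(1/37) - 78 = 2*I/37 - 78 = -78 + 2*I/37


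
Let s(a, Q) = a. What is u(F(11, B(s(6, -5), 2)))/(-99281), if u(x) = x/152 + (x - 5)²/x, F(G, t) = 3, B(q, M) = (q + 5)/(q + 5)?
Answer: -617/45272136 ≈ -1.3629e-5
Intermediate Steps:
B(q, M) = 1 (B(q, M) = (5 + q)/(5 + q) = 1)
u(x) = x/152 + (-5 + x)²/x (u(x) = x*(1/152) + (-5 + x)²/x = x/152 + (-5 + x)²/x)
u(F(11, B(s(6, -5), 2)))/(-99281) = ((1/152)*3 + (-5 + 3)²/3)/(-99281) = (3/152 + (⅓)*(-2)²)*(-1/99281) = (3/152 + (⅓)*4)*(-1/99281) = (3/152 + 4/3)*(-1/99281) = (617/456)*(-1/99281) = -617/45272136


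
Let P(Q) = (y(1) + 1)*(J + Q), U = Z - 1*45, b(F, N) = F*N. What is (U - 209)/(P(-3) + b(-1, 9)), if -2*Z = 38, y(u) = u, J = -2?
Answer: 273/19 ≈ 14.368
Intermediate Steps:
Z = -19 (Z = -½*38 = -19)
U = -64 (U = -19 - 1*45 = -19 - 45 = -64)
P(Q) = -4 + 2*Q (P(Q) = (1 + 1)*(-2 + Q) = 2*(-2 + Q) = -4 + 2*Q)
(U - 209)/(P(-3) + b(-1, 9)) = (-64 - 209)/((-4 + 2*(-3)) - 1*9) = -273/((-4 - 6) - 9) = -273/(-10 - 9) = -273/(-19) = -273*(-1/19) = 273/19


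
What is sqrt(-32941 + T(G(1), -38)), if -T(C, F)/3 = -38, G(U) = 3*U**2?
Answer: I*sqrt(32827) ≈ 181.18*I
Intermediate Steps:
T(C, F) = 114 (T(C, F) = -3*(-38) = 114)
sqrt(-32941 + T(G(1), -38)) = sqrt(-32941 + 114) = sqrt(-32827) = I*sqrt(32827)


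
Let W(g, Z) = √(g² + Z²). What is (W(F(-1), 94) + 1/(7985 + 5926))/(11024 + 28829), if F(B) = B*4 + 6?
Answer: 1/554395083 + 2*√2210/39853 ≈ 0.0023592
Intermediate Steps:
F(B) = 6 + 4*B (F(B) = 4*B + 6 = 6 + 4*B)
W(g, Z) = √(Z² + g²)
(W(F(-1), 94) + 1/(7985 + 5926))/(11024 + 28829) = (√(94² + (6 + 4*(-1))²) + 1/(7985 + 5926))/(11024 + 28829) = (√(8836 + (6 - 4)²) + 1/13911)/39853 = (√(8836 + 2²) + 1/13911)*(1/39853) = (√(8836 + 4) + 1/13911)*(1/39853) = (√8840 + 1/13911)*(1/39853) = (2*√2210 + 1/13911)*(1/39853) = (1/13911 + 2*√2210)*(1/39853) = 1/554395083 + 2*√2210/39853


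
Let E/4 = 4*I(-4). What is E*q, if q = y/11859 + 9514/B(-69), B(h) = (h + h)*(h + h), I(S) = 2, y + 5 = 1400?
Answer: 371714416/18820233 ≈ 19.751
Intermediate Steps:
y = 1395 (y = -5 + 1400 = 1395)
B(h) = 4*h² (B(h) = (2*h)*(2*h) = 4*h²)
E = 32 (E = 4*(4*2) = 4*8 = 32)
q = 23232151/37640466 (q = 1395/11859 + 9514/((4*(-69)²)) = 1395*(1/11859) + 9514/((4*4761)) = 465/3953 + 9514/19044 = 465/3953 + 9514*(1/19044) = 465/3953 + 4757/9522 = 23232151/37640466 ≈ 0.61721)
E*q = 32*(23232151/37640466) = 371714416/18820233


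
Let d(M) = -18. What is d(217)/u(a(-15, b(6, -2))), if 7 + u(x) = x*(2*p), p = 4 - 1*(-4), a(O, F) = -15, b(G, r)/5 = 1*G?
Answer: 18/247 ≈ 0.072875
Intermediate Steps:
b(G, r) = 5*G (b(G, r) = 5*(1*G) = 5*G)
p = 8 (p = 4 + 4 = 8)
u(x) = -7 + 16*x (u(x) = -7 + x*(2*8) = -7 + x*16 = -7 + 16*x)
d(217)/u(a(-15, b(6, -2))) = -18/(-7 + 16*(-15)) = -18/(-7 - 240) = -18/(-247) = -18*(-1/247) = 18/247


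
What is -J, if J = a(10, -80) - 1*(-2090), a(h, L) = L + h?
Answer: -2020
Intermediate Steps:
J = 2020 (J = (-80 + 10) - 1*(-2090) = -70 + 2090 = 2020)
-J = -1*2020 = -2020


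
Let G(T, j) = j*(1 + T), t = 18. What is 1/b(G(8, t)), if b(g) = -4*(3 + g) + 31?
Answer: -1/629 ≈ -0.0015898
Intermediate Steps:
b(g) = 19 - 4*g (b(g) = (-12 - 4*g) + 31 = 19 - 4*g)
1/b(G(8, t)) = 1/(19 - 72*(1 + 8)) = 1/(19 - 72*9) = 1/(19 - 4*162) = 1/(19 - 648) = 1/(-629) = -1/629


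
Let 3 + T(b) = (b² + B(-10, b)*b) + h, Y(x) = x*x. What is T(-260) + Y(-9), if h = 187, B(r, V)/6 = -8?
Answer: 80345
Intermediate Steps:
B(r, V) = -48 (B(r, V) = 6*(-8) = -48)
Y(x) = x²
T(b) = 184 + b² - 48*b (T(b) = -3 + ((b² - 48*b) + 187) = -3 + (187 + b² - 48*b) = 184 + b² - 48*b)
T(-260) + Y(-9) = (184 + (-260)² - 48*(-260)) + (-9)² = (184 + 67600 + 12480) + 81 = 80264 + 81 = 80345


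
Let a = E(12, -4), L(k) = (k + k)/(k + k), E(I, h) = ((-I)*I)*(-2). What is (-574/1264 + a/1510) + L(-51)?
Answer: 351483/477160 ≈ 0.73661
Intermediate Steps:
E(I, h) = 2*I² (E(I, h) = -I²*(-2) = 2*I²)
L(k) = 1 (L(k) = (2*k)/((2*k)) = (2*k)*(1/(2*k)) = 1)
a = 288 (a = 2*12² = 2*144 = 288)
(-574/1264 + a/1510) + L(-51) = (-574/1264 + 288/1510) + 1 = (-574*1/1264 + 288*(1/1510)) + 1 = (-287/632 + 144/755) + 1 = -125677/477160 + 1 = 351483/477160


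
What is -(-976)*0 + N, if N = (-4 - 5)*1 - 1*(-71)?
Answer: 62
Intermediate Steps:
N = 62 (N = -9*1 + 71 = -9 + 71 = 62)
-(-976)*0 + N = -(-976)*0 + 62 = -122*0 + 62 = 0 + 62 = 62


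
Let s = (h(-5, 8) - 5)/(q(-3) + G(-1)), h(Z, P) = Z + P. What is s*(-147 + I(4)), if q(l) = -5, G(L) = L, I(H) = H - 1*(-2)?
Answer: -47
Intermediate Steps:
I(H) = 2 + H (I(H) = H + 2 = 2 + H)
h(Z, P) = P + Z
s = ⅓ (s = ((8 - 5) - 5)/(-5 - 1) = (3 - 5)/(-6) = -2*(-⅙) = ⅓ ≈ 0.33333)
s*(-147 + I(4)) = (-147 + (2 + 4))/3 = (-147 + 6)/3 = (⅓)*(-141) = -47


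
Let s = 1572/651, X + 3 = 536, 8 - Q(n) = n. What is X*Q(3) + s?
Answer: 578829/217 ≈ 2667.4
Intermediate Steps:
Q(n) = 8 - n
X = 533 (X = -3 + 536 = 533)
s = 524/217 (s = 1572*(1/651) = 524/217 ≈ 2.4147)
X*Q(3) + s = 533*(8 - 1*3) + 524/217 = 533*(8 - 3) + 524/217 = 533*5 + 524/217 = 2665 + 524/217 = 578829/217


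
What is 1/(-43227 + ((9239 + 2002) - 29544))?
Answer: -1/61530 ≈ -1.6252e-5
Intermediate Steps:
1/(-43227 + ((9239 + 2002) - 29544)) = 1/(-43227 + (11241 - 29544)) = 1/(-43227 - 18303) = 1/(-61530) = -1/61530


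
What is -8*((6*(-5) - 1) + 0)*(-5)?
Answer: -1240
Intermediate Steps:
-8*((6*(-5) - 1) + 0)*(-5) = -8*((-30 - 1) + 0)*(-5) = -8*(-31 + 0)*(-5) = -8*(-31)*(-5) = 248*(-5) = -1240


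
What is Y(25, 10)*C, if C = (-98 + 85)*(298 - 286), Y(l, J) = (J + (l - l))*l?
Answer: -39000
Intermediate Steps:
Y(l, J) = J*l (Y(l, J) = (J + 0)*l = J*l)
C = -156 (C = -13*12 = -156)
Y(25, 10)*C = (10*25)*(-156) = 250*(-156) = -39000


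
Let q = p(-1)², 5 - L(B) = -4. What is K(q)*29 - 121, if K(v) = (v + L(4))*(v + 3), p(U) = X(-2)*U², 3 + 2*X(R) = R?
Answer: 63517/16 ≈ 3969.8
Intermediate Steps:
X(R) = -3/2 + R/2
L(B) = 9 (L(B) = 5 - 1*(-4) = 5 + 4 = 9)
p(U) = -5*U²/2 (p(U) = (-3/2 + (½)*(-2))*U² = (-3/2 - 1)*U² = -5*U²/2)
q = 25/4 (q = (-5/2*(-1)²)² = (-5/2*1)² = (-5/2)² = 25/4 ≈ 6.2500)
K(v) = (3 + v)*(9 + v) (K(v) = (v + 9)*(v + 3) = (9 + v)*(3 + v) = (3 + v)*(9 + v))
K(q)*29 - 121 = (27 + (25/4)² + 12*(25/4))*29 - 121 = (27 + 625/16 + 75)*29 - 121 = (2257/16)*29 - 121 = 65453/16 - 121 = 63517/16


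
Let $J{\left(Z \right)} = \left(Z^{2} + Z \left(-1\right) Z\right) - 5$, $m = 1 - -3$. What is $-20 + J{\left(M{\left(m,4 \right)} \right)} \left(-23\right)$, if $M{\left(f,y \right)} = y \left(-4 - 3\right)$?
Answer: $95$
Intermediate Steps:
$m = 4$ ($m = 1 + 3 = 4$)
$M{\left(f,y \right)} = - 7 y$ ($M{\left(f,y \right)} = y \left(-7\right) = - 7 y$)
$J{\left(Z \right)} = -5$ ($J{\left(Z \right)} = \left(Z^{2} + - Z Z\right) - 5 = \left(Z^{2} - Z^{2}\right) - 5 = 0 - 5 = -5$)
$-20 + J{\left(M{\left(m,4 \right)} \right)} \left(-23\right) = -20 - -115 = -20 + 115 = 95$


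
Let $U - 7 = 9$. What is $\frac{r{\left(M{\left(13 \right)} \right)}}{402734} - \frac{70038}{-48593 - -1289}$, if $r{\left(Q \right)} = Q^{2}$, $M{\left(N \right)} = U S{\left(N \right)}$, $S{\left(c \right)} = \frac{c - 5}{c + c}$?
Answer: $\frac{44140030879}{29811176148} \approx 1.4807$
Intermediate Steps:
$S{\left(c \right)} = \frac{-5 + c}{2 c}$
$U = 16$ ($U = 7 + 9 = 16$)
$M{\left(N \right)} = \frac{8 \left(-5 + N\right)}{N}$ ($M{\left(N \right)} = 16 \frac{-5 + N}{2 N} = \frac{8 \left(-5 + N\right)}{N}$)
$\frac{r{\left(M{\left(13 \right)} \right)}}{402734} - \frac{70038}{-48593 - -1289} = \frac{\left(8 - \frac{40}{13}\right)^{2}}{402734} - \frac{70038}{-48593 - -1289} = \left(8 - \frac{40}{13}\right)^{2} \cdot \frac{1}{402734} - \frac{70038}{-48593 + 1289} = \left(8 - \frac{40}{13}\right)^{2} \cdot \frac{1}{402734} - \frac{70038}{-47304} = \left(\frac{64}{13}\right)^{2} \cdot \frac{1}{402734} - - \frac{1297}{876} = \frac{4096}{169} \cdot \frac{1}{402734} + \frac{1297}{876} = \frac{2048}{34031023} + \frac{1297}{876} = \frac{44140030879}{29811176148}$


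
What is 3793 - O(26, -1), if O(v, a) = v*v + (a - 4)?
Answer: 3122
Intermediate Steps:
O(v, a) = -4 + a + v**2 (O(v, a) = v**2 + (-4 + a) = -4 + a + v**2)
3793 - O(26, -1) = 3793 - (-4 - 1 + 26**2) = 3793 - (-4 - 1 + 676) = 3793 - 1*671 = 3793 - 671 = 3122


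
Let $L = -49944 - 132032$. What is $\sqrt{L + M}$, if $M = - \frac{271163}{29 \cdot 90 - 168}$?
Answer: $\frac{i \sqrt{1085851307310}}{2442} \approx 426.72 i$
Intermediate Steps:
$L = -181976$
$M = - \frac{271163}{2442}$ ($M = - \frac{271163}{2610 - 168} = - \frac{271163}{2442} \approx -111.04$)
$\sqrt{L + M} = \sqrt{-181976 - \frac{271163}{2442}} = \sqrt{- \frac{444656555}{2442}} = \frac{i \sqrt{1085851307310}}{2442}$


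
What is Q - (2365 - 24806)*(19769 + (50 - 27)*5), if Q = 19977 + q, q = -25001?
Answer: 446211820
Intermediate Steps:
Q = -5024 (Q = 19977 - 25001 = -5024)
Q - (2365 - 24806)*(19769 + (50 - 27)*5) = -5024 - (2365 - 24806)*(19769 + (50 - 27)*5) = -5024 - (-22441)*(19769 + 23*5) = -5024 - (-22441)*(19769 + 115) = -5024 - (-22441)*19884 = -5024 - 1*(-446216844) = -5024 + 446216844 = 446211820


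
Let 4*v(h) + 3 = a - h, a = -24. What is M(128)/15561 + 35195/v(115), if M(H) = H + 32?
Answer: -1095327430/1104831 ≈ -991.40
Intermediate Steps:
M(H) = 32 + H
v(h) = -27/4 - h/4 (v(h) = -¾ + (-24 - h)/4 = -¾ + (-6 - h/4) = -27/4 - h/4)
M(128)/15561 + 35195/v(115) = (32 + 128)/15561 + 35195/(-27/4 - ¼*115) = 160*(1/15561) + 35195/(-27/4 - 115/4) = 160/15561 + 35195/(-71/2) = 160/15561 + 35195*(-2/71) = 160/15561 - 70390/71 = -1095327430/1104831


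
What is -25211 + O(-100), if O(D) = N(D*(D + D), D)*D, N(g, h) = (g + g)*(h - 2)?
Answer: 407974789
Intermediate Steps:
N(g, h) = 2*g*(-2 + h) (N(g, h) = (2*g)*(-2 + h) = 2*g*(-2 + h))
O(D) = 4*D³*(-2 + D) (O(D) = (2*(D*(D + D))*(-2 + D))*D = (2*(D*(2*D))*(-2 + D))*D = (2*(2*D²)*(-2 + D))*D = (4*D²*(-2 + D))*D = 4*D³*(-2 + D))
-25211 + O(-100) = -25211 + 4*(-100)³*(-2 - 100) = -25211 + 4*(-1000000)*(-102) = -25211 + 408000000 = 407974789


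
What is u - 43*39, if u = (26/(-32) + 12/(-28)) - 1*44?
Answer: -192891/112 ≈ -1722.2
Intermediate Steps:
u = -5067/112 (u = (26*(-1/32) + 12*(-1/28)) - 44 = (-13/16 - 3/7) - 44 = -139/112 - 44 = -5067/112 ≈ -45.241)
u - 43*39 = -5067/112 - 43*39 = -5067/112 - 1677 = -192891/112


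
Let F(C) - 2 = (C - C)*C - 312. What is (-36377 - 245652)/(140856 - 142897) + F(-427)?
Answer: -350681/2041 ≈ -171.82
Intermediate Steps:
F(C) = -310 (F(C) = 2 + ((C - C)*C - 312) = 2 + (0*C - 312) = 2 + (0 - 312) = 2 - 312 = -310)
(-36377 - 245652)/(140856 - 142897) + F(-427) = (-36377 - 245652)/(140856 - 142897) - 310 = -282029/(-2041) - 310 = -282029*(-1/2041) - 310 = 282029/2041 - 310 = -350681/2041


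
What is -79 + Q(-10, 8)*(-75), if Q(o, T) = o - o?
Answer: -79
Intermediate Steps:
Q(o, T) = 0
-79 + Q(-10, 8)*(-75) = -79 + 0*(-75) = -79 + 0 = -79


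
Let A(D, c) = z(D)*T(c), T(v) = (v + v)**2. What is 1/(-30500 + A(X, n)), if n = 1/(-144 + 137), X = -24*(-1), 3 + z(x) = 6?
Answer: -49/1494488 ≈ -3.2787e-5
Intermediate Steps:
z(x) = 3 (z(x) = -3 + 6 = 3)
X = 24
T(v) = 4*v**2 (T(v) = (2*v)**2 = 4*v**2)
n = -1/7 (n = 1/(-7) = -1/7 ≈ -0.14286)
A(D, c) = 12*c**2 (A(D, c) = 3*(4*c**2) = 12*c**2)
1/(-30500 + A(X, n)) = 1/(-30500 + 12*(-1/7)**2) = 1/(-30500 + 12*(1/49)) = 1/(-30500 + 12/49) = 1/(-1494488/49) = -49/1494488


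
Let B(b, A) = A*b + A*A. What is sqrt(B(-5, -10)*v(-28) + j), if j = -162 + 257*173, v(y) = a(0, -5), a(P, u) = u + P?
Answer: sqrt(43549) ≈ 208.68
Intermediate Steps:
a(P, u) = P + u
B(b, A) = A**2 + A*b (B(b, A) = A*b + A**2 = A**2 + A*b)
v(y) = -5 (v(y) = 0 - 5 = -5)
j = 44299 (j = -162 + 44461 = 44299)
sqrt(B(-5, -10)*v(-28) + j) = sqrt(-10*(-10 - 5)*(-5) + 44299) = sqrt(-10*(-15)*(-5) + 44299) = sqrt(150*(-5) + 44299) = sqrt(-750 + 44299) = sqrt(43549)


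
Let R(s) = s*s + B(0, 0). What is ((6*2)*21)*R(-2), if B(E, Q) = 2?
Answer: 1512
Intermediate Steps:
R(s) = 2 + s² (R(s) = s*s + 2 = s² + 2 = 2 + s²)
((6*2)*21)*R(-2) = ((6*2)*21)*(2 + (-2)²) = (12*21)*(2 + 4) = 252*6 = 1512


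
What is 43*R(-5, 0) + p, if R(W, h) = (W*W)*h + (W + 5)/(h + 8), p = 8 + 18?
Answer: 26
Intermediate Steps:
p = 26
R(W, h) = h*W² + (5 + W)/(8 + h) (R(W, h) = W²*h + (5 + W)/(8 + h) = h*W² + (5 + W)/(8 + h))
43*R(-5, 0) + p = 43*((5 - 5 + (-5)²*0² + 8*0*(-5)²)/(8 + 0)) + 26 = 43*((5 - 5 + 25*0 + 8*0*25)/8) + 26 = 43*((5 - 5 + 0 + 0)/8) + 26 = 43*((⅛)*0) + 26 = 43*0 + 26 = 0 + 26 = 26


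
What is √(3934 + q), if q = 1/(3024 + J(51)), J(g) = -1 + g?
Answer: √37174241658/3074 ≈ 62.722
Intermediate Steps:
q = 1/3074 (q = 1/(3024 + (-1 + 51)) = 1/(3024 + 50) = 1/3074 ≈ 0.00032531)
√(3934 + q) = √(3934 + 1/3074) = √(12093117/3074) = √37174241658/3074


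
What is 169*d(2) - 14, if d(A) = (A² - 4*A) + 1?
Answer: -521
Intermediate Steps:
d(A) = 1 + A² - 4*A
169*d(2) - 14 = 169*(1 + 2² - 4*2) - 14 = 169*(1 + 4 - 8) - 14 = 169*(-3) - 14 = -507 - 14 = -521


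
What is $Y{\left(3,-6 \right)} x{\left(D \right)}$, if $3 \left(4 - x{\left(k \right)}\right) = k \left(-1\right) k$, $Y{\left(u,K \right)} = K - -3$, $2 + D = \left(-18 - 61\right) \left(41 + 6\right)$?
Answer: $-13801237$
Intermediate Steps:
$D = -3715$ ($D = -2 + \left(-18 - 61\right) \left(41 + 6\right) = -2 - 3713 = -3715$)
$Y{\left(u,K \right)} = 3 + K$ ($Y{\left(u,K \right)} = K + 3 = 3 + K$)
$x{\left(k \right)} = 4 + \frac{k^{2}}{3}$ ($x{\left(k \right)} = 4 - \frac{k \left(-1\right) k}{3} = 4 - \frac{- k k}{3} = 4 - \frac{\left(-1\right) k^{2}}{3} = 4 + \frac{k^{2}}{3}$)
$Y{\left(3,-6 \right)} x{\left(D \right)} = \left(3 - 6\right) \left(4 + \frac{\left(-3715\right)^{2}}{3}\right) = - 3 \left(4 + \frac{1}{3} \cdot 13801225\right) = - 3 \left(4 + \frac{13801225}{3}\right) = \left(-3\right) \frac{13801237}{3} = -13801237$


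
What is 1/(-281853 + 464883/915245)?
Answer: -915245/257964084102 ≈ -3.5480e-6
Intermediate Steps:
1/(-281853 + 464883/915245) = 1/(-257964084102/915245) = -915245/257964084102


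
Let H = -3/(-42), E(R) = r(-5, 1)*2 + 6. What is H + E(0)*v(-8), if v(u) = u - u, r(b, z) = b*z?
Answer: 1/14 ≈ 0.071429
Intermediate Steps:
v(u) = 0
E(R) = -4 (E(R) = -5*1*2 + 6 = -5*2 + 6 = -10 + 6 = -4)
H = 1/14 (H = -3*(-1/42) = 1/14 ≈ 0.071429)
H + E(0)*v(-8) = 1/14 - 4*0 = 1/14 + 0 = 1/14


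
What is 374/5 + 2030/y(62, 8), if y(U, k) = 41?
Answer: 25484/205 ≈ 124.31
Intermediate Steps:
374/5 + 2030/y(62, 8) = 374/5 + 2030/41 = 25484/205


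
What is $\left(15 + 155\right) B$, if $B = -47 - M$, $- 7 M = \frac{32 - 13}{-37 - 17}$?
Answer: $- \frac{1511725}{189} \approx -7998.5$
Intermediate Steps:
$M = \frac{19}{378}$ ($M = - \frac{\left(32 - 13\right) \frac{1}{-37 - 17}}{7} = - \frac{19 \frac{1}{-54}}{7} = - \frac{19 \left(- \frac{1}{54}\right)}{7} = \left(- \frac{1}{7}\right) \left(- \frac{19}{54}\right) = \frac{19}{378} \approx 0.050265$)
$B = - \frac{17785}{378}$ ($B = -47 - \frac{19}{378} = - \frac{17785}{378} \approx -47.05$)
$\left(15 + 155\right) B = \left(15 + 155\right) \left(- \frac{17785}{378}\right) = 170 \left(- \frac{17785}{378}\right) = - \frac{1511725}{189}$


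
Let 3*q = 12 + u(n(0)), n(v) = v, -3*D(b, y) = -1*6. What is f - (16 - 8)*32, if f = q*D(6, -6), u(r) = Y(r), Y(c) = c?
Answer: -248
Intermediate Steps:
D(b, y) = 2 (D(b, y) = -(-1)*6/3 = -1/3*(-6) = 2)
u(r) = r
q = 4 (q = (12 + 0)/3 = (1/3)*12 = 4)
f = 8 (f = 4*2 = 8)
f - (16 - 8)*32 = 8 - (16 - 8)*32 = 8 - 8*32 = 8 - 1*256 = 8 - 256 = -248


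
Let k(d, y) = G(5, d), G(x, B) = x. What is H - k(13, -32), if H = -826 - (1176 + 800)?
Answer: -2807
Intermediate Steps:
k(d, y) = 5
H = -2802 (H = -826 - 1*1976 = -826 - 1976 = -2802)
H - k(13, -32) = -2802 - 1*5 = -2802 - 5 = -2807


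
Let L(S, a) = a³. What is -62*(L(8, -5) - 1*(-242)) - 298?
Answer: -7552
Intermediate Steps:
-62*(L(8, -5) - 1*(-242)) - 298 = -62*((-5)³ - 1*(-242)) - 298 = -62*(-125 + 242) - 298 = -62*117 - 298 = -7254 - 298 = -7552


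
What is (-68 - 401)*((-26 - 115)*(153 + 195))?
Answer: 23012892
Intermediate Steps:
(-68 - 401)*((-26 - 115)*(153 + 195)) = -(-66129)*348 = -469*(-49068) = 23012892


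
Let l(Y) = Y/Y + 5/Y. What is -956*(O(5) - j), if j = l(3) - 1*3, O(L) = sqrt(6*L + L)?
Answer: -956/3 - 956*sqrt(35) ≈ -5974.4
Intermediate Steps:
l(Y) = 1 + 5/Y
O(L) = sqrt(7)*sqrt(L) (O(L) = sqrt(7*L) = sqrt(7)*sqrt(L))
j = -1/3 (j = (5 + 3)/3 - 1*3 = (1/3)*8 - 3 = 8/3 - 3 = -1/3 ≈ -0.33333)
-956*(O(5) - j) = -956*(sqrt(7)*sqrt(5) - 1*(-1/3)) = -956*(sqrt(35) + 1/3) = -956*(1/3 + sqrt(35)) = -956/3 - 956*sqrt(35)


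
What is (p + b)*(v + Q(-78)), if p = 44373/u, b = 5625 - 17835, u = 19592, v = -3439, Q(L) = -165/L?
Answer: 21372344729973/509392 ≈ 4.1957e+7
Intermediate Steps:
b = -12210
p = 44373/19592 ≈ 2.2649
(p + b)*(v + Q(-78)) = (44373/19592 - 12210)*(-3439 - 165/(-78)) = -239173947*(-3439 - 165*(-1/78))/19592 = -239173947*(-3439 + 55/26)/19592 = -239173947/19592*(-89359/26) = 21372344729973/509392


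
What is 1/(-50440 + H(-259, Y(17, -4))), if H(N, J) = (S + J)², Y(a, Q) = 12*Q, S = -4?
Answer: -1/47736 ≈ -2.0949e-5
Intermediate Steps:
H(N, J) = (-4 + J)²
1/(-50440 + H(-259, Y(17, -4))) = 1/(-50440 + (-4 + 12*(-4))²) = 1/(-50440 + (-4 - 48)²) = 1/(-50440 + (-52)²) = 1/(-50440 + 2704) = 1/(-47736) = -1/47736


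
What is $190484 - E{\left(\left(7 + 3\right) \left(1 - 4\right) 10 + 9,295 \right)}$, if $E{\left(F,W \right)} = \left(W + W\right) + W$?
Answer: $189599$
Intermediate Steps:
$E{\left(F,W \right)} = 3 W$ ($E{\left(F,W \right)} = 2 W + W = 3 W$)
$190484 - E{\left(\left(7 + 3\right) \left(1 - 4\right) 10 + 9,295 \right)} = 190484 - 3 \cdot 295 = 190484 - 885 = 189599$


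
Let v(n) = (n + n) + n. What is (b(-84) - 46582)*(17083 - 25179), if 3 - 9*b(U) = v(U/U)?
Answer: 377127872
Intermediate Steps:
v(n) = 3*n (v(n) = 2*n + n = 3*n)
b(U) = 0 (b(U) = ⅓ - U/U/3 = ⅓ - 1/3 = ⅓ - ⅑*3 = ⅓ - ⅓ = 0)
(b(-84) - 46582)*(17083 - 25179) = (0 - 46582)*(17083 - 25179) = -46582*(-8096) = 377127872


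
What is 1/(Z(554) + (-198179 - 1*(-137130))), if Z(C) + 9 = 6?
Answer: -1/61052 ≈ -1.6379e-5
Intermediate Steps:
Z(C) = -3 (Z(C) = -9 + 6 = -3)
1/(Z(554) + (-198179 - 1*(-137130))) = 1/(-3 + (-198179 - 1*(-137130))) = 1/(-3 + (-198179 + 137130)) = 1/(-3 - 61049) = 1/(-61052) = -1/61052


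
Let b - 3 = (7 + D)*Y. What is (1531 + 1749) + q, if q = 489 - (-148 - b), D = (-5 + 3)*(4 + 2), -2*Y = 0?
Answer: 3920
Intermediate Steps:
Y = 0 (Y = -½*0 = 0)
D = -12 (D = -2*6 = -12)
b = 3 (b = 3 + (7 - 12)*0 = 3 - 5*0 = 3 + 0 = 3)
q = 640 (q = 489 - (-148 - 1*3) = 489 - (-148 - 3) = 489 - 1*(-151) = 489 + 151 = 640)
(1531 + 1749) + q = (1531 + 1749) + 640 = 3280 + 640 = 3920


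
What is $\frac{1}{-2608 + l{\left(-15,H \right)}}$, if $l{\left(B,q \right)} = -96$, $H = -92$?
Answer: $- \frac{1}{2704} \approx -0.00036982$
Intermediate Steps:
$\frac{1}{-2608 + l{\left(-15,H \right)}} = \frac{1}{-2608 - 96} = \frac{1}{-2704} = - \frac{1}{2704}$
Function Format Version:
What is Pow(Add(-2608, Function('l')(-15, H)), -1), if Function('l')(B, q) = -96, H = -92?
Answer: Rational(-1, 2704) ≈ -0.00036982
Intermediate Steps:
Pow(Add(-2608, Function('l')(-15, H)), -1) = Pow(Add(-2608, -96), -1) = Pow(-2704, -1) = Rational(-1, 2704)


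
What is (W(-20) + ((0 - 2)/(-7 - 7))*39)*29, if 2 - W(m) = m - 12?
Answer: 8033/7 ≈ 1147.6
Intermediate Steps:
W(m) = 14 - m (W(m) = 2 - (m - 12) = 2 - (-12 + m) = 2 + (12 - m) = 14 - m)
(W(-20) + ((0 - 2)/(-7 - 7))*39)*29 = ((14 - 1*(-20)) + ((0 - 2)/(-7 - 7))*39)*29 = ((14 + 20) - 2/(-14)*39)*29 = (34 - 2*(-1/14)*39)*29 = (34 + (⅐)*39)*29 = (34 + 39/7)*29 = (277/7)*29 = 8033/7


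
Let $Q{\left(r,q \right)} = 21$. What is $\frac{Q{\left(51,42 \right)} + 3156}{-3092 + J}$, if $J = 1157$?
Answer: $- \frac{353}{215} \approx -1.6419$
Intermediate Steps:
$\frac{Q{\left(51,42 \right)} + 3156}{-3092 + J} = \frac{21 + 3156}{-3092 + 1157} = \frac{3177}{-1935} = 3177 \left(- \frac{1}{1935}\right) = - \frac{353}{215}$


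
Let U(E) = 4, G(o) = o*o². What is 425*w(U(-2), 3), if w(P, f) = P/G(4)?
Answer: 425/16 ≈ 26.563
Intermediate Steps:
G(o) = o³
w(P, f) = P/64 (w(P, f) = P/(4³) = P/64)
425*w(U(-2), 3) = 425*((1/64)*4) = 425*(1/16) = 425/16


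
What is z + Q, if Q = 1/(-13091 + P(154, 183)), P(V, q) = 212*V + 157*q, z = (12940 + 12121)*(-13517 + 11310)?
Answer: -2670791268575/48288 ≈ -5.5310e+7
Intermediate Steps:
z = -55309627 (z = 25061*(-2207) = -55309627)
P(V, q) = 157*q + 212*V
Q = 1/48288 (Q = 1/(-13091 + (157*183 + 212*154)) = 1/(-13091 + (28731 + 32648)) = 1/(-13091 + 61379) = 1/48288 ≈ 2.0709e-5)
z + Q = -55309627 + 1/48288 = -2670791268575/48288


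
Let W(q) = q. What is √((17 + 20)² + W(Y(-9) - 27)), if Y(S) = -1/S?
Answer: √12079/3 ≈ 36.635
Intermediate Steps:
√((17 + 20)² + W(Y(-9) - 27)) = √((17 + 20)² + (-1/(-9) - 27)) = √(37² + (-1*(-⅑) - 27)) = √(1369 + (⅑ - 27)) = √(1369 - 242/9) = √(12079/9) = √12079/3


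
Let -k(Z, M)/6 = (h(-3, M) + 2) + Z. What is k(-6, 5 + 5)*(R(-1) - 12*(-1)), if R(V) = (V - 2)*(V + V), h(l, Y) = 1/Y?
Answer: 2106/5 ≈ 421.20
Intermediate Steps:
h(l, Y) = 1/Y
R(V) = 2*V*(-2 + V) (R(V) = (-2 + V)*(2*V) = 2*V*(-2 + V))
k(Z, M) = -12 - 6*Z - 6/M (k(Z, M) = -6*((1/M + 2) + Z) = -6*((2 + 1/M) + Z) = -6*(2 + Z + 1/M) = -12 - 6*Z - 6/M)
k(-6, 5 + 5)*(R(-1) - 12*(-1)) = (-12 - 6*(-6) - 6/(5 + 5))*(2*(-1)*(-2 - 1) - 12*(-1)) = (-12 + 36 - 6/10)*(2*(-1)*(-3) + 12) = (-12 + 36 - 6*1/10)*(6 + 12) = (-12 + 36 - 3/5)*18 = (117/5)*18 = 2106/5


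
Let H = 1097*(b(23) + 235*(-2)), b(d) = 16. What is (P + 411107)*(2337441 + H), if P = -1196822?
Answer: -1445246528145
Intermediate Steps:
H = -498038 (H = 1097*(16 + 235*(-2)) = 1097*(16 - 470) = 1097*(-454) = -498038)
(P + 411107)*(2337441 + H) = (-1196822 + 411107)*(2337441 - 498038) = -785715*1839403 = -1445246528145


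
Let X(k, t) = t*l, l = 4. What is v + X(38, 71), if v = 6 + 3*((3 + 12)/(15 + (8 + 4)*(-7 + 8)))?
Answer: 875/3 ≈ 291.67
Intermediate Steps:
X(k, t) = 4*t (X(k, t) = t*4 = 4*t)
v = 23/3 (v = 6 + 3*(15/(15 + 12*1)) = 6 + 3*(15/(15 + 12)) = 6 + 3*(15/27) = 6 + 3*(15*(1/27)) = 6 + 3*(5/9) = 6 + 5/3 = 23/3 ≈ 7.6667)
v + X(38, 71) = 23/3 + 4*71 = 23/3 + 284 = 875/3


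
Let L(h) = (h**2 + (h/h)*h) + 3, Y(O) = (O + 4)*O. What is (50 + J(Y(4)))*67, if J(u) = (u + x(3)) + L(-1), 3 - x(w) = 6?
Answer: 5494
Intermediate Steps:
Y(O) = O*(4 + O) (Y(O) = (4 + O)*O = O*(4 + O))
L(h) = 3 + h + h**2 (L(h) = (h**2 + 1*h) + 3 = (h**2 + h) + 3 = (h + h**2) + 3 = 3 + h + h**2)
x(w) = -3 (x(w) = 3 - 1*6 = 3 - 6 = -3)
J(u) = u (J(u) = (u - 3) + (3 - 1 + (-1)**2) = (-3 + u) + (3 - 1 + 1) = (-3 + u) + 3 = u)
(50 + J(Y(4)))*67 = (50 + 4*(4 + 4))*67 = (50 + 4*8)*67 = (50 + 32)*67 = 82*67 = 5494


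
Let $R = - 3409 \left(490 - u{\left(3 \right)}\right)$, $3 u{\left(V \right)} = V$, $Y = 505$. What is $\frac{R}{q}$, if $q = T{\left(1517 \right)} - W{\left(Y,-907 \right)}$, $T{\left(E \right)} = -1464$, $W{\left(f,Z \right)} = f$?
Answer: $\frac{1667001}{1969} \approx 846.62$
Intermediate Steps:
$u{\left(V \right)} = \frac{V}{3}$
$q = -1969$ ($q = -1464 - 505 = -1969$)
$R = -1667001$ ($R = - 3409 \left(490 - \frac{1}{3} \cdot 3\right) = - 3409 \left(490 - 1\right) = \left(-3409\right) 489 = -1667001$)
$\frac{R}{q} = - \frac{1667001}{-1969} = \left(-1667001\right) \left(- \frac{1}{1969}\right) = \frac{1667001}{1969}$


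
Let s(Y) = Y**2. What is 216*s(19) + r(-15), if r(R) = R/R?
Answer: 77977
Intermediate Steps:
r(R) = 1
216*s(19) + r(-15) = 216*19**2 + 1 = 216*361 + 1 = 77976 + 1 = 77977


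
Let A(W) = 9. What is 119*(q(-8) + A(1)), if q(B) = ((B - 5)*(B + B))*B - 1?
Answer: -197064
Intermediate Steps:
q(B) = -1 + 2*B²*(-5 + B) (q(B) = ((-5 + B)*(2*B))*B - 1 = (2*B*(-5 + B))*B - 1 = 2*B²*(-5 + B) - 1 = -1 + 2*B²*(-5 + B))
119*(q(-8) + A(1)) = 119*((-1 - 10*(-8)² + 2*(-8)³) + 9) = 119*((-1 - 10*64 + 2*(-512)) + 9) = 119*((-1 - 640 - 1024) + 9) = 119*(-1665 + 9) = 119*(-1656) = -197064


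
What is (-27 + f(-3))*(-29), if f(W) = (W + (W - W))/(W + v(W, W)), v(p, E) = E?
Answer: 1537/2 ≈ 768.50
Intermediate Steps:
f(W) = ½ (f(W) = (W + (W - W))/(W + W) = (W + 0)/((2*W)) = W*(1/(2*W)) = ½)
(-27 + f(-3))*(-29) = (-27 + ½)*(-29) = -53/2*(-29) = 1537/2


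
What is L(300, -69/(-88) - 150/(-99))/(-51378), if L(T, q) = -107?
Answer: 107/51378 ≈ 0.0020826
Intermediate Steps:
L(300, -69/(-88) - 150/(-99))/(-51378) = -107/(-51378) = -107*(-1/51378) = 107/51378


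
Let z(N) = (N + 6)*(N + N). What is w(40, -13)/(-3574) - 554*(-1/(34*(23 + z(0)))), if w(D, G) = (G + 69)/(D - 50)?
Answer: 2480469/3493585 ≈ 0.71001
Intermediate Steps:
w(D, G) = (69 + G)/(-50 + D)
z(N) = 2*N*(6 + N) (z(N) = (6 + N)*(2*N) = 2*N*(6 + N))
w(40, -13)/(-3574) - 554*(-1/(34*(23 + z(0)))) = ((69 - 13)/(-50 + 40))/(-3574) - 554*(-1/(34*(23 + 2*0*(6 + 0)))) = (56/(-10))*(-1/3574) - 554*(-1/(34*(23 + 2*0*6))) = -1/10*56*(-1/3574) - 554*(-1/(34*(23 + 0))) = -28/5*(-1/3574) - 554/((-34*23)) = 14/8935 - 554/(-782) = 14/8935 - 554*(-1/782) = 14/8935 + 277/391 = 2480469/3493585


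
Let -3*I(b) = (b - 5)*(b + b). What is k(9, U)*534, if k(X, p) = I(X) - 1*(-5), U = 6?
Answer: -10146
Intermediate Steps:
I(b) = -2*b*(-5 + b)/3 (I(b) = -(b - 5)*(b + b)/3 = -(-5 + b)*2*b/3 = -2*b*(-5 + b)/3)
k(X, p) = 5 + 2*X*(5 - X)/3 (k(X, p) = 2*X*(5 - X)/3 - 1*(-5) = 2*X*(5 - X)/3 + 5 = 5 + 2*X*(5 - X)/3)
k(9, U)*534 = (5 - ⅔*9*(-5 + 9))*534 = (5 - ⅔*9*4)*534 = (5 - 24)*534 = -19*534 = -10146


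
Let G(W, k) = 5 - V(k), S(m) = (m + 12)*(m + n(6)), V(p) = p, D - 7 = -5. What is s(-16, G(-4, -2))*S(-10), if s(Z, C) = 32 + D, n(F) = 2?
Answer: -544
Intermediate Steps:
D = 2 (D = 7 - 5 = 2)
S(m) = (2 + m)*(12 + m) (S(m) = (m + 12)*(m + 2) = (12 + m)*(2 + m) = (2 + m)*(12 + m))
G(W, k) = 5 - k
s(Z, C) = 34 (s(Z, C) = 32 + 2 = 34)
s(-16, G(-4, -2))*S(-10) = 34*(24 + (-10)² + 14*(-10)) = 34*(24 + 100 - 140) = 34*(-16) = -544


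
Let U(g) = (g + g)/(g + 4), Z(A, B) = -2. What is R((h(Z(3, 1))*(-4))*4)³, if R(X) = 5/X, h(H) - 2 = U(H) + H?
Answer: 125/32768 ≈ 0.0038147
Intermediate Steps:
U(g) = 2*g/(4 + g) (U(g) = (2*g)/(4 + g) = 2*g/(4 + g))
h(H) = 2 + H + 2*H/(4 + H) (h(H) = 2 + (2*H/(4 + H) + H) = 2 + (H + 2*H/(4 + H)) = 2 + H + 2*H/(4 + H))
R((h(Z(3, 1))*(-4))*4)³ = (5/(((((8 + (-2)² + 8*(-2))/(4 - 2))*(-4))*4)))³ = (5/(((((8 + 4 - 16)/2)*(-4))*4)))³ = (5/(((((½)*(-4))*(-4))*4)))³ = (5/((-2*(-4)*4)))³ = (5/((8*4)))³ = (5/32)³ = 125/32768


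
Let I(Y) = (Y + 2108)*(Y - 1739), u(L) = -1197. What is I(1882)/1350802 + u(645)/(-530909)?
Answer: 152268829062/358576469509 ≈ 0.42465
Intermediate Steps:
I(Y) = (-1739 + Y)*(2108 + Y) (I(Y) = (2108 + Y)*(-1739 + Y) = (-1739 + Y)*(2108 + Y))
I(1882)/1350802 + u(645)/(-530909) = (-3665812 + 1882**2 + 369*1882)/1350802 - 1197/(-530909) = (-3665812 + 3541924 + 694458)*(1/1350802) - 1197*(-1/530909) = 570570*(1/1350802) + 1197/530909 = 285285/675401 + 1197/530909 = 152268829062/358576469509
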